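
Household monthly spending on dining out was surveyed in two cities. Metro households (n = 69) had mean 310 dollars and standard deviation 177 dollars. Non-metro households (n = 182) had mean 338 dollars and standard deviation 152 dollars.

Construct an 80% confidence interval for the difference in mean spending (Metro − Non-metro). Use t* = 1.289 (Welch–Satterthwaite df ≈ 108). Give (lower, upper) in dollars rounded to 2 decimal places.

(-59.07, 3.07)

Per-group SEs: s₁/√n₁ = 177/√69 = 21.3083, s₂/√n₂ = 152/√182 = 11.2670.
Unpooled SE of the difference: √(454.04364889 + 126.945289) = 24.1037.
Margin of error = t* · SE = 1.289 × 24.1037 = 31.0697.
x̄₁ − x̄₂ = 310 − 338 = -28.0000.
CI: -28.0000 ± 31.0697 = (-59.07, 3.07).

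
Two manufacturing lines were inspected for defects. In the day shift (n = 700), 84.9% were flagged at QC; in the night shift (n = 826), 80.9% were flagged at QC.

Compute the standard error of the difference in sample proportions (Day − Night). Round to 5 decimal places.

0.01924

SE₁ = √(p̂₁(1−p̂₁)/n₁) = √(0.8490·0.1510/700) = 0.01353; SE₂ = √(0.8090·0.1910/826) = 0.01368.
Independent samples: SE of the difference = √(SE₁² + SE₂²) = √(0.0001830609 + 0.0001871424) = 0.01924.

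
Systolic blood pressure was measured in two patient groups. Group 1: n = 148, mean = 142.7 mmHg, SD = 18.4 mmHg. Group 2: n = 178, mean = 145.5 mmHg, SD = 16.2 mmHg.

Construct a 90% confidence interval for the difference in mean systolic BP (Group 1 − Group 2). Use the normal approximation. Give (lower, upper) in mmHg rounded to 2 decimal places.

(-5.99, 0.39)

SE₁ = s₁/√n₁ = 18.4/√148 = 1.5125; SE₂ = 16.2/√178 = 1.2142.
Independent samples, unequal variances: SE_diff = √(SE₁² + SE₂²) = √(2.28765625 + 1.47428164) = 1.9396.
z* = 1.645, so margin of error = 1.645 × 1.9396 = 3.1906.
Difference in means = 142.7 − 145.5 = -2.8000.
-2.8000 ± 3.1906 → (-5.99, 0.39).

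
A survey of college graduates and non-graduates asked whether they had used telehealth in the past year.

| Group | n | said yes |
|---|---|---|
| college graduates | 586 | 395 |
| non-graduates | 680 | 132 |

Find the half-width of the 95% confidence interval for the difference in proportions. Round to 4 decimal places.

Sample proportions: 395/586 = 0.6741, 132/680 = 0.1941.
Each SE is √(p̂(1−p̂)/n): √(0.6741·0.3259/586) = 0.01936 and √(0.1941·0.8059/680) = 0.01517.
SE(p̂₁ − p̂₂) = √(SE₁² + SE₂²) = √(0.0003748096 + 0.0002301289) = 0.02460, since the two samples are independent.
At 95% confidence z* = 1.960; margin = 1.960 × 0.02460 = 0.04822.

0.0482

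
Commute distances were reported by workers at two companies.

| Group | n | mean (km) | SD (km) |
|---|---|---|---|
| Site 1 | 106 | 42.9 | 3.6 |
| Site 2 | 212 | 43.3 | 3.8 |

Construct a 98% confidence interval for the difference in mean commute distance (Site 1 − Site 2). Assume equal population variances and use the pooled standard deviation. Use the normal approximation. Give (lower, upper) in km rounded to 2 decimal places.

Pooled variance s_p² = [105·3.6² + 211·3.8²] / (106+212−2) = 13.9482, so s_p = 3.7347.
SE_diff = s_p·√(1/n₁ + 1/n₂) = 3.7347·√(1/106 + 1/212) = 0.4443.
z* = 2.326; margin = 2.326 × 0.4443 = 1.0334.
Difference = 42.9 − 43.3 = -0.4000.
-0.4000 ± 1.0334 → (-1.43, 0.63).

(-1.43, 0.63)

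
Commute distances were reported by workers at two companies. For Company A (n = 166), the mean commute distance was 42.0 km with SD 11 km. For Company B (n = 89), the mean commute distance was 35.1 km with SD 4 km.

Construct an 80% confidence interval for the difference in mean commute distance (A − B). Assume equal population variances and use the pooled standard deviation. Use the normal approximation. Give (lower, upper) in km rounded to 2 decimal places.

(5.35, 8.45)

Pooled variance s_p² = [165·11² + 88·4²] / (166+89−2) = 84.4783, so s_p = 9.1912.
SE_diff = s_p·√(1/n₁ + 1/n₂) = 9.1912·√(1/166 + 1/89) = 1.2075.
z* = 1.282; margin = 1.282 × 1.2075 = 1.5480.
Difference = 42.0 − 35.1 = 6.9000.
6.9000 ± 1.5480 → (5.35, 8.45).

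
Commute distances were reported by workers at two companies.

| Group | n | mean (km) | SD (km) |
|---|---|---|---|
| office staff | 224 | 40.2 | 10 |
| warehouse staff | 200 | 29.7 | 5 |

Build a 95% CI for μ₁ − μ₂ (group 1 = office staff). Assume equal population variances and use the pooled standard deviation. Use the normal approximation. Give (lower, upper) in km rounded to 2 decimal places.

Pooled variance s_p² = [223·10² + 199·5²] / (224+200−2) = 64.6327, so s_p = 8.0394.
SE_diff = s_p·√(1/n₁ + 1/n₂) = 8.0394·√(1/224 + 1/200) = 0.7821.
z* = 1.960; margin = 1.960 × 0.7821 = 1.5329.
Difference = 40.2 − 29.7 = 10.5000.
10.5000 ± 1.5329 → (8.97, 12.03).

(8.97, 12.03)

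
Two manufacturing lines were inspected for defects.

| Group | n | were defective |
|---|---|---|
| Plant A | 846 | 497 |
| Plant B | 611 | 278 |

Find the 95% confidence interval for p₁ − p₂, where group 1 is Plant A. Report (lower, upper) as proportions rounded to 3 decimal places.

Sample proportions: 497/846 = 0.5875, 278/611 = 0.4550.
Each SE is √(p̂(1−p̂)/n): √(0.5875·0.4125/846) = 0.01693 and √(0.4550·0.5450/611) = 0.02015.
SE(p̂₁ − p̂₂) = √(SE₁² + SE₂²) = √(0.0002866249 + 0.0004060225) = 0.02632, since the two samples are independent.
At 95% confidence z* = 1.960; margin = 1.960 × 0.02632 = 0.05159.
The difference is 0.5875 − 0.4550 = 0.1325, so the interval is 0.1325 ± 0.05159 = (0.081, 0.184).

(0.081, 0.184)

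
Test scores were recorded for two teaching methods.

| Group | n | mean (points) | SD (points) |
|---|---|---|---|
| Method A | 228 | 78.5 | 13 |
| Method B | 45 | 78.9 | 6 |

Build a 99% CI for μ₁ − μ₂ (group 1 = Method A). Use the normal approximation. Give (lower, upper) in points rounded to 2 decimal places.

Per-group SEs: s₁/√n₁ = 13/√228 = 0.8609, s₂/√n₂ = 6/√45 = 0.8944.
Unpooled SE of the difference: √(0.74114881 + 0.79995136) = 1.2414.
Margin of error = z* · SE = 2.576 × 1.2414 = 3.1978.
x̄₁ − x̄₂ = 78.5 − 78.9 = -0.4000.
CI: -0.4000 ± 3.1978 = (-3.60, 2.80).

(-3.60, 2.80)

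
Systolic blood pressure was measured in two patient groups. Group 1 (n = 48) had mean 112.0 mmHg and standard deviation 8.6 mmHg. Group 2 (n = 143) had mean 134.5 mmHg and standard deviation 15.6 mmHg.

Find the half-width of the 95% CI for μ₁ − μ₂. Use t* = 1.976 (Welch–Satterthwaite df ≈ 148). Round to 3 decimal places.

3.558

Standard errors of each mean: 8.6/√48 = 1.2413 and 15.6/√143 = 1.3045.
SE(x̄₁ − x̄₂) = √(1.2413² + 1.3045²) = 1.8007 for independent samples with unequal variances.
With t* = 1.976, the margin is 1.976 × 1.8007 = 3.5582.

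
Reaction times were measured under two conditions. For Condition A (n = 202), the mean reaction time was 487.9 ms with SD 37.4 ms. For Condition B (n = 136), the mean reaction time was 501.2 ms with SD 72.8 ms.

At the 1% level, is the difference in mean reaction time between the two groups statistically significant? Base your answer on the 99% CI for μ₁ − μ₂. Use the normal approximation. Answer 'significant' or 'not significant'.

not significant

SE₁ = s₁/√n₁ = 37.4/√202 = 2.6315; SE₂ = 72.8/√136 = 6.2425.
Independent samples, unequal variances: SE_diff = √(SE₁² + SE₂²) = √(6.92479225 + 38.96880625) = 6.7745.
z* = 2.576, so margin of error = 2.576 × 6.7745 = 17.4511.
Difference in means = 487.9 − 501.2 = -13.3000.
-13.3000 ± 17.4511 → (-30.7511, 4.1511).
The interval (-30.7511, 4.1511) contains 0, so the difference is not significant.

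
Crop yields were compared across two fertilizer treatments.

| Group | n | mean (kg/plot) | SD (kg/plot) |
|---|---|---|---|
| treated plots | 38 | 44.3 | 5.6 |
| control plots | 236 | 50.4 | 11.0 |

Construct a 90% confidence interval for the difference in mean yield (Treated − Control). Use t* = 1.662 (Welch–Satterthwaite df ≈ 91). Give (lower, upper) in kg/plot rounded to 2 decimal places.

SE₁ = s₁/√n₁ = 5.6/√38 = 0.9084; SE₂ = 11.0/√236 = 0.7160.
Independent samples, unequal variances: SE_diff = √(SE₁² + SE₂²) = √(0.82519056 + 0.512656) = 1.1567.
t* = 1.662, so margin of error = 1.662 × 1.1567 = 1.9224.
Difference in means = 44.3 − 50.4 = -6.1000.
-6.1000 ± 1.9224 → (-8.02, -4.18).

(-8.02, -4.18)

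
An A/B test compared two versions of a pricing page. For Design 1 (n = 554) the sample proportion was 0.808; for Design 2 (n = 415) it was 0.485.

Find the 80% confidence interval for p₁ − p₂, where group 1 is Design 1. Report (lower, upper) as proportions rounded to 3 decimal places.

Each SE is √(p̂(1−p̂)/n): √(0.8080·0.1920/554) = 0.01673 and √(0.4850·0.5150/415) = 0.02453.
SE(p̂₁ − p̂₂) = √(SE₁² + SE₂²) = √(0.0002798929 + 0.0006017209) = 0.02969, since the two samples are independent.
At 80% confidence z* = 1.282; margin = 1.282 × 0.02969 = 0.03806.
The difference is 0.8080 − 0.4850 = 0.3230, so the interval is 0.3230 ± 0.03806 = (0.285, 0.361).

(0.285, 0.361)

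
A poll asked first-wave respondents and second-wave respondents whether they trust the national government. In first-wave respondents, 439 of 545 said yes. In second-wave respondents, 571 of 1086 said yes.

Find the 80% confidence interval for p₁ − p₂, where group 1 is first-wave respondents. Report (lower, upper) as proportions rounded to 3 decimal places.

Sample proportions: 439/545 = 0.8055, 571/1086 = 0.5258.
Each SE is √(p̂(1−p̂)/n): √(0.8055·0.1945/545) = 0.01695 and √(0.5258·0.4742/1086) = 0.01515.
SE(p̂₁ − p̂₂) = √(SE₁² + SE₂²) = √(0.0002873025 + 0.0002295225) = 0.02273, since the two samples are independent.
At 80% confidence z* = 1.282; margin = 1.282 × 0.02273 = 0.02914.
The difference is 0.8055 − 0.5258 = 0.2797, so the interval is 0.2797 ± 0.02914 = (0.251, 0.309).

(0.251, 0.309)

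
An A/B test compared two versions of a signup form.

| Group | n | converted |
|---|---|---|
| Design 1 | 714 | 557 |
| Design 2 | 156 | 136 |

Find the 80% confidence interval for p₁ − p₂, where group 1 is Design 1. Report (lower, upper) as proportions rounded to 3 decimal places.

p̂₁ = 557/714 = 0.7801 and p̂₂ = 136/156 = 0.8718.
SE₁ = √(p̂₁(1−p̂₁)/n₁) = √(0.7801·0.2199/714) = 0.01550; SE₂ = √(0.8718·0.1282/156) = 0.02677.
Independent samples: SE of the difference = √(SE₁² + SE₂²) = √(0.00024025 + 0.0007166329) = 0.03093.
z* for 80% confidence is 1.282, so the margin of error is 1.282 × 0.03093 = 0.03965.
Point estimate p̂₁ − p̂₂ = 0.7801 − 0.8718 = -0.0917.
-0.0917 ± 0.03965 → (-0.131, -0.052).

(-0.131, -0.052)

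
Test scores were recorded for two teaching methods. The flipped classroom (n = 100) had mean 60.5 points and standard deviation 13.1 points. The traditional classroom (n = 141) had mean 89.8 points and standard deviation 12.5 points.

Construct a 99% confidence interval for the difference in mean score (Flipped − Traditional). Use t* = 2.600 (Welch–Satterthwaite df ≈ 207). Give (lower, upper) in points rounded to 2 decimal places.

Standard errors of each mean: 13.1/√100 = 1.3100 and 12.5/√141 = 1.0527.
SE(x̄₁ − x̄₂) = √(1.3100² + 1.0527²) = 1.6806 for independent samples with unequal variances.
With t* = 2.600, the margin is 2.600 × 1.6806 = 4.3696.
x̄₁ − x̄₂ = 60.5 − 89.8 = -29.3000; the interval is -29.3000 ± 4.3696 = (-33.67, -24.93).

(-33.67, -24.93)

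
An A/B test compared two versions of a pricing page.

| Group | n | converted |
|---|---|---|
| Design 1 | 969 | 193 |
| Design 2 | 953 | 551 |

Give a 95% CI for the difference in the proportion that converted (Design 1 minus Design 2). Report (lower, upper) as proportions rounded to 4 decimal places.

Sample proportions: 193/969 = 0.1992, 551/953 = 0.5782.
Each SE is √(p̂(1−p̂)/n): √(0.1992·0.8008/969) = 0.01283 and √(0.5782·0.4218/953) = 0.01600.
SE(p̂₁ − p̂₂) = √(SE₁² + SE₂²) = √(0.0001646089 + 0.000256) = 0.02051, since the two samples are independent.
At 95% confidence z* = 1.960; margin = 1.960 × 0.02051 = 0.04020.
The difference is 0.1992 − 0.5782 = -0.3790, so the interval is -0.3790 ± 0.04020 = (-0.4192, -0.3388).

(-0.4192, -0.3388)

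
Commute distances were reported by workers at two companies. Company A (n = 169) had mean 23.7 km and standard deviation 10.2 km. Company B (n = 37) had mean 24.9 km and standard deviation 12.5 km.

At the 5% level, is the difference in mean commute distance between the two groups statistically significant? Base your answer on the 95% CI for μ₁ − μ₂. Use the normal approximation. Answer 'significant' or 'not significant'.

Standard errors of each mean: 10.2/√169 = 0.7846 and 12.5/√37 = 2.0550.
SE(x̄₁ − x̄₂) = √(0.7846² + 2.0550²) = 2.1997 for independent samples with unequal variances.
With z* = 1.960, the margin is 1.960 × 2.1997 = 4.3114.
x̄₁ − x̄₂ = 23.7 − 24.9 = -1.2000; the interval is -1.2000 ± 4.3114 = (-5.5114, 3.1114).
The interval (-5.5114, 3.1114) contains 0, so the difference is not significant.

not significant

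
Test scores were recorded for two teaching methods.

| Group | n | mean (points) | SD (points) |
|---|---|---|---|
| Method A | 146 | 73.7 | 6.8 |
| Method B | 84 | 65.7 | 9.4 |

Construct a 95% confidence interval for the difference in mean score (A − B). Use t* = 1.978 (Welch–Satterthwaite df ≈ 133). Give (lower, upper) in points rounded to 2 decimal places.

(5.69, 10.31)

Standard errors of each mean: 6.8/√146 = 0.5628 and 9.4/√84 = 1.0256.
SE(x̄₁ − x̄₂) = √(0.5628² + 1.0256²) = 1.1699 for independent samples with unequal variances.
With t* = 1.978, the margin is 1.978 × 1.1699 = 2.3141.
x̄₁ − x̄₂ = 73.7 − 65.7 = 8.0000; the interval is 8.0000 ± 2.3141 = (5.69, 10.31).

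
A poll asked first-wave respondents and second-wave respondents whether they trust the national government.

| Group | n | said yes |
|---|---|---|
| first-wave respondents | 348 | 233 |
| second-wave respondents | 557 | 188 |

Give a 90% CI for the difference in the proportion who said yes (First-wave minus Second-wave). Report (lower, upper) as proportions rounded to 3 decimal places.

(0.279, 0.385)

First, p̂₁ = 233/348 = 0.6695; p̂₂ = 188/557 = 0.3375.
The two standard errors are √(0.6695×0.3305/348) = 0.02522 and √(0.3375×0.6625/557) = 0.02004.
Because the samples are independent, SE_diff = √(0.02522² + 0.02004²) = 0.03221.
Using z* = 1.645 for 90%, ME = 1.645 × 0.03221 = 0.05299.
p̂₁ − p̂₂ = 0.3320; interval 0.3320 ± 0.05299 gives (0.279, 0.385).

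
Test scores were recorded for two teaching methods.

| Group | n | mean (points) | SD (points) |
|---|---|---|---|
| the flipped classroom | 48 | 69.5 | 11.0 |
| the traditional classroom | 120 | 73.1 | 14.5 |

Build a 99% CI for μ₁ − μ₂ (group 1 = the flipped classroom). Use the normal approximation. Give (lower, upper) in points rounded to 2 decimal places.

(-8.92, 1.72)

Standard errors of each mean: 11.0/√48 = 1.5877 and 14.5/√120 = 1.3237.
SE(x̄₁ − x̄₂) = √(1.5877² + 1.3237²) = 2.0671 for independent samples with unequal variances.
With z* = 2.576, the margin is 2.576 × 2.0671 = 5.3248.
x̄₁ − x̄₂ = 69.5 − 73.1 = -3.6000; the interval is -3.6000 ± 5.3248 = (-8.92, 1.72).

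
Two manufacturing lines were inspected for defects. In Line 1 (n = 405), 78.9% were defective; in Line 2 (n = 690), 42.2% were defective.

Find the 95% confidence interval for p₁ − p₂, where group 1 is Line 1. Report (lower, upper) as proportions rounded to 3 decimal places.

(0.313, 0.421)

The two standard errors are √(0.7890×0.2110/405) = 0.02027 and √(0.4220×0.5780/690) = 0.01880.
Because the samples are independent, SE_diff = √(0.02027² + 0.01880²) = 0.02765.
Using z* = 1.960 for 95%, ME = 1.960 × 0.02765 = 0.05419.
p̂₁ − p̂₂ = 0.3670; interval 0.3670 ± 0.05419 gives (0.313, 0.421).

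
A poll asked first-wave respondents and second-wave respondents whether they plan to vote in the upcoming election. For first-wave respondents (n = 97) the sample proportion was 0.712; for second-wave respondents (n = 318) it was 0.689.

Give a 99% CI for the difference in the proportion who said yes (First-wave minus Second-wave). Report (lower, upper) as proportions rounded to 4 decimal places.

(-0.1130, 0.1590)

The two standard errors are √(0.7120×0.2880/97) = 0.04598 and √(0.6890×0.3110/318) = 0.02596.
Because the samples are independent, SE_diff = √(0.04598² + 0.02596²) = 0.05280.
Using z* = 2.576 for 99%, ME = 2.576 × 0.05280 = 0.13601.
p̂₁ − p̂₂ = 0.0230; interval 0.0230 ± 0.13601 gives (-0.1130, 0.1590).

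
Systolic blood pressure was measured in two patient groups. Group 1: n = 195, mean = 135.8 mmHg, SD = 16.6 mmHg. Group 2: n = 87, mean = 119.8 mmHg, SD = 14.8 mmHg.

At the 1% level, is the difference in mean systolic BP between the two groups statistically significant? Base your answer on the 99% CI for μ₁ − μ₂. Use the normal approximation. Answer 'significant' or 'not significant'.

SE₁ = s₁/√n₁ = 16.6/√195 = 1.1888; SE₂ = 14.8/√87 = 1.5867.
Independent samples, unequal variances: SE_diff = √(SE₁² + SE₂²) = √(1.41324544 + 2.51761689) = 1.9826.
z* = 2.576, so margin of error = 2.576 × 1.9826 = 5.1072.
Difference in means = 135.8 − 119.8 = 16.0000.
16.0000 ± 5.1072 → (10.8928, 21.1072).
The interval (10.8928, 21.1072) does not contain 0, so the difference is significant.

significant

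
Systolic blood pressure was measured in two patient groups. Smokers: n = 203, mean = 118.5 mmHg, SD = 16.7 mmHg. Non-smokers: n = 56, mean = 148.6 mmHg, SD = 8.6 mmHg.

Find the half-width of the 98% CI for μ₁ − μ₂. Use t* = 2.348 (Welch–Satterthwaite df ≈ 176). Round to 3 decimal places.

SE₁ = s₁/√n₁ = 16.7/√203 = 1.1721; SE₂ = 8.6/√56 = 1.1492.
Independent samples, unequal variances: SE_diff = √(SE₁² + SE₂²) = √(1.37381841 + 1.32066064) = 1.6415.
t* = 2.348, so margin of error = 2.348 × 1.6415 = 3.8542.

3.854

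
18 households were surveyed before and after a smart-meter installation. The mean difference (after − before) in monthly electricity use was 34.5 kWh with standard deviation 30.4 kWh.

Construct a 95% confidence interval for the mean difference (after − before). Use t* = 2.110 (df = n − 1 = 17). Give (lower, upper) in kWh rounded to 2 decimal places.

Paired design: SE = s_d/√n = 30.4/√18 = 7.1653.
t* = 2.110; margin of error = 2.110 × 7.1653 = 15.1188.
34.5 ± 15.1188 → (19.38, 49.62).

(19.38, 49.62)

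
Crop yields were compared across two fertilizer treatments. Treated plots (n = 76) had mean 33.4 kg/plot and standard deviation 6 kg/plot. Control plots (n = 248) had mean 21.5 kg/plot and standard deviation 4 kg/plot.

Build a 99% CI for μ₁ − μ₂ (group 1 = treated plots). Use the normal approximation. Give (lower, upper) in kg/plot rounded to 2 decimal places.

Per-group SEs: s₁/√n₁ = 6/√76 = 0.6882, s₂/√n₂ = 4/√248 = 0.2540.
Unpooled SE of the difference: √(0.47361924 + 0.064516) = 0.7336.
Margin of error = z* · SE = 2.576 × 0.7336 = 1.8898.
x̄₁ − x̄₂ = 33.4 − 21.5 = 11.9000.
CI: 11.9000 ± 1.8898 = (10.01, 13.79).

(10.01, 13.79)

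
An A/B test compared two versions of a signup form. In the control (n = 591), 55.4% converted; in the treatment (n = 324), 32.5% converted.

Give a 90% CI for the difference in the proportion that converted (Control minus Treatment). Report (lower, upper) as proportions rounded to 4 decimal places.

(0.1746, 0.2834)

The two standard errors are √(0.5540×0.4460/591) = 0.02045 and √(0.3250×0.6750/324) = 0.02602.
Because the samples are independent, SE_diff = √(0.02045² + 0.02602²) = 0.03309.
Using z* = 1.645 for 90%, ME = 1.645 × 0.03309 = 0.05443.
p̂₁ − p̂₂ = 0.2290; interval 0.2290 ± 0.05443 gives (0.1746, 0.2834).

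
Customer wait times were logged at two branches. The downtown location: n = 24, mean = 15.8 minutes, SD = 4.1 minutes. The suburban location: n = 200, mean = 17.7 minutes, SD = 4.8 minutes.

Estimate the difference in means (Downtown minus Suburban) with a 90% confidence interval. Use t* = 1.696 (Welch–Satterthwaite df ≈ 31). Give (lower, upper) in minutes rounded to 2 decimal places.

SE₁ = s₁/√n₁ = 4.1/√24 = 0.8369; SE₂ = 4.8/√200 = 0.3394.
Independent samples, unequal variances: SE_diff = √(SE₁² + SE₂²) = √(0.70040161 + 0.11519236) = 0.9031.
t* = 1.696, so margin of error = 1.696 × 0.9031 = 1.5317.
Difference in means = 15.8 − 17.7 = -1.9000.
-1.9000 ± 1.5317 → (-3.43, -0.37).

(-3.43, -0.37)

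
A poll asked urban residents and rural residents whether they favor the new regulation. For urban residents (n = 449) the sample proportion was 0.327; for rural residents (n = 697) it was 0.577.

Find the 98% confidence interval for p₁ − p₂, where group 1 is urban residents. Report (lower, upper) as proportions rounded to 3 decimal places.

SE₁ = √(p̂₁(1−p̂₁)/n₁) = √(0.3270·0.6730/449) = 0.02214; SE₂ = √(0.5770·0.4230/697) = 0.01871.
Independent samples: SE of the difference = √(SE₁² + SE₂²) = √(0.0004901796 + 0.0003500641) = 0.02899.
z* for 98% confidence is 2.326, so the margin of error is 2.326 × 0.02899 = 0.06743.
Point estimate p̂₁ − p̂₂ = 0.3270 − 0.5770 = -0.2500.
-0.2500 ± 0.06743 → (-0.317, -0.183).

(-0.317, -0.183)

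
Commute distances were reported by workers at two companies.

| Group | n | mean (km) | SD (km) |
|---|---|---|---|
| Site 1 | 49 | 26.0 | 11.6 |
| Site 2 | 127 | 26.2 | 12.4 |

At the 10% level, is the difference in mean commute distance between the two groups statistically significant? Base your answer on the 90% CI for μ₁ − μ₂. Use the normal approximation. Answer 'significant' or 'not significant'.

not significant

Per-group SEs: s₁/√n₁ = 11.6/√49 = 1.6571, s₂/√n₂ = 12.4/√127 = 1.1003.
Unpooled SE of the difference: √(2.74598041 + 1.21066009) = 1.9891.
Margin of error = z* · SE = 1.645 × 1.9891 = 3.2721.
x̄₁ − x̄₂ = 26.0 − 26.2 = -0.2000.
CI: -0.2000 ± 3.2721 = (-3.4721, 3.0721).
The interval (-3.4721, 3.0721) contains 0, so the difference is not significant.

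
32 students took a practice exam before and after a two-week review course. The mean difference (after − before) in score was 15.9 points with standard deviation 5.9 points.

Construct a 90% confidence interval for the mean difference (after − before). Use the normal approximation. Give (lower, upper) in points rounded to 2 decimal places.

Paired design: SE = s_d/√n = 5.9/√32 = 1.0430.
z* = 1.645; margin of error = 1.645 × 1.0430 = 1.7157.
15.9 ± 1.7157 → (14.18, 17.62).

(14.18, 17.62)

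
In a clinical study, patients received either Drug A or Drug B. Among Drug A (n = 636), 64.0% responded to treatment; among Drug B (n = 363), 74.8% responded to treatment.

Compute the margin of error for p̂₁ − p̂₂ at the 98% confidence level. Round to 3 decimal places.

0.069

Each SE is √(p̂(1−p̂)/n): √(0.6400·0.3600/636) = 0.01903 and √(0.7480·0.2520/363) = 0.02279.
SE(p̂₁ − p̂₂) = √(SE₁² + SE₂²) = √(0.0003621409 + 0.0005193841) = 0.02969, since the two samples are independent.
At 98% confidence z* = 2.326; margin = 2.326 × 0.02969 = 0.06906.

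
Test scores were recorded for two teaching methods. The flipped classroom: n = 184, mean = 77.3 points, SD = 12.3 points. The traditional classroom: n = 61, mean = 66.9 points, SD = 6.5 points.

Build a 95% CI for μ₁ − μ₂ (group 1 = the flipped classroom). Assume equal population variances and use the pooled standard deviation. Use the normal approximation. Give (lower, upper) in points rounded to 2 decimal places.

(7.17, 13.63)

s_p = √[((n₁−1)s₁² + (n₂−1)s₂²)/(n₁+n₂−2)] = √[(183·12.3² + 60·6.5²)/243] = 11.1520.
SE = 11.1520·√(1/184 + 1/61) = 1.6476.
With z* = 1.960, margin = 1.960 × 1.6476 = 3.2293.
x̄₁ − x̄₂ = 77.3 − 66.9 = 10.4000; interval 10.4000 ± 3.2293 = (7.17, 13.63).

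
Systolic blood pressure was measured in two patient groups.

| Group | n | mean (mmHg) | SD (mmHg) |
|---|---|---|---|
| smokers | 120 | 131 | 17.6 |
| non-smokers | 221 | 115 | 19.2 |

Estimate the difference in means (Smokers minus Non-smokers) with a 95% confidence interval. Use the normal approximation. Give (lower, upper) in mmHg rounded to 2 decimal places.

Standard errors of each mean: 17.6/√120 = 1.6067 and 19.2/√221 = 1.2915.
SE(x̄₁ − x̄₂) = √(1.6067² + 1.2915²) = 2.0614 for independent samples with unequal variances.
With z* = 1.960, the margin is 1.960 × 2.0614 = 4.0403.
x̄₁ − x̄₂ = 131 − 115 = 16.0000; the interval is 16.0000 ± 4.0403 = (11.96, 20.04).

(11.96, 20.04)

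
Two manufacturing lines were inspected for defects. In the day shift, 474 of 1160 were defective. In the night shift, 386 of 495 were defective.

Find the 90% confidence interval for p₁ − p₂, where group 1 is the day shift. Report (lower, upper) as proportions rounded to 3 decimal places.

(-0.410, -0.332)

Sample proportions: 474/1160 = 0.4086, 386/495 = 0.7798.
Each SE is √(p̂(1−p̂)/n): √(0.4086·0.5914/1160) = 0.01443 and √(0.7798·0.2202/495) = 0.01863.
SE(p̂₁ − p̂₂) = √(SE₁² + SE₂²) = √(0.0002082249 + 0.0003470769) = 0.02356, since the two samples are independent.
At 90% confidence z* = 1.645; margin = 1.645 × 0.02356 = 0.03876.
The difference is 0.4086 − 0.7798 = -0.3712, so the interval is -0.3712 ± 0.03876 = (-0.410, -0.332).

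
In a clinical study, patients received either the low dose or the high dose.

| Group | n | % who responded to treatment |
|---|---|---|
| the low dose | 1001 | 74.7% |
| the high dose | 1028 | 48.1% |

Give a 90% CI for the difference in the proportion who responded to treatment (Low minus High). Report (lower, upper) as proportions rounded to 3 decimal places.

SE₁ = √(p̂₁(1−p̂₁)/n₁) = √(0.7470·0.2530/1001) = 0.01374; SE₂ = √(0.4810·0.5190/1028) = 0.01558.
Independent samples: SE of the difference = √(SE₁² + SE₂²) = √(0.0001887876 + 0.0002427364) = 0.02077.
z* for 90% confidence is 1.645, so the margin of error is 1.645 × 0.02077 = 0.03417.
Point estimate p̂₁ − p̂₂ = 0.7470 − 0.4810 = 0.2660.
0.2660 ± 0.03417 → (0.232, 0.300).

(0.232, 0.300)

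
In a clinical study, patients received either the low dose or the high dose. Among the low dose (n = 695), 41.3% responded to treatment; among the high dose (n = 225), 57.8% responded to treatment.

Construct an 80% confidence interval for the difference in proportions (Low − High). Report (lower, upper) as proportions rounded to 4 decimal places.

SE₁ = √(p̂₁(1−p̂₁)/n₁) = √(0.4130·0.5870/695) = 0.01868; SE₂ = √(0.5780·0.4220/225) = 0.03293.
Independent samples: SE of the difference = √(SE₁² + SE₂²) = √(0.0003489424 + 0.0010843849) = 0.03786.
z* for 80% confidence is 1.282, so the margin of error is 1.282 × 0.03786 = 0.04854.
Point estimate p̂₁ − p̂₂ = 0.4130 − 0.5780 = -0.1650.
-0.1650 ± 0.04854 → (-0.2135, -0.1165).

(-0.2135, -0.1165)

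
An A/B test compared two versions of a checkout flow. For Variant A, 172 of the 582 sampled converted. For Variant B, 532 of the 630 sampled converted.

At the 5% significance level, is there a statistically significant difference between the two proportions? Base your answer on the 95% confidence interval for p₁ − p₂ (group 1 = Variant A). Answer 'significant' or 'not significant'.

First, p̂₁ = 172/582 = 0.2955; p̂₂ = 532/630 = 0.8444.
The two standard errors are √(0.2955×0.7045/582) = 0.01891 and √(0.8444×0.1556/630) = 0.01444.
Because the samples are independent, SE_diff = √(0.01891² + 0.01444²) = 0.02379.
Using z* = 1.960 for 95%, ME = 1.960 × 0.02379 = 0.04663.
p̂₁ − p̂₂ = -0.5489; interval -0.5489 ± 0.04663 gives (-0.59553, -0.50227).
The interval (-0.59553, -0.50227) does not contain 0, so the difference is significant.

significant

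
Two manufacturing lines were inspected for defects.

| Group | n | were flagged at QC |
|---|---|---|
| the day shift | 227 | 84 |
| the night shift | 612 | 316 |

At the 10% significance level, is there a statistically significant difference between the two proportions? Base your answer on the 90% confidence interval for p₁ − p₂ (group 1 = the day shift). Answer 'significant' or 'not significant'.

First, p̂₁ = 84/227 = 0.3700; p̂₂ = 316/612 = 0.5163.
The two standard errors are √(0.3700×0.6300/227) = 0.03204 and √(0.5163×0.4837/612) = 0.02020.
Because the samples are independent, SE_diff = √(0.03204² + 0.02020²) = 0.03788.
Using z* = 1.645 for 90%, ME = 1.645 × 0.03788 = 0.06231.
p̂₁ − p̂₂ = -0.1463; interval -0.1463 ± 0.06231 gives (-0.20861, -0.08399).
The interval (-0.20861, -0.08399) does not contain 0, so the difference is significant.

significant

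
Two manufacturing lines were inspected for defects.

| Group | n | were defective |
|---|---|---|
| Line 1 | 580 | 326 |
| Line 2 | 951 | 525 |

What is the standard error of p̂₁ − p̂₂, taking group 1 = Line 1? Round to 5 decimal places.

0.02616

Sample proportions: 326/580 = 0.5621, 525/951 = 0.5521.
Each SE is √(p̂(1−p̂)/n): √(0.5621·0.4379/580) = 0.02060 and √(0.5521·0.4479/951) = 0.01613.
SE(p̂₁ − p̂₂) = √(SE₁² + SE₂²) = √(0.00042436 + 0.0002601769) = 0.02616, since the two samples are independent.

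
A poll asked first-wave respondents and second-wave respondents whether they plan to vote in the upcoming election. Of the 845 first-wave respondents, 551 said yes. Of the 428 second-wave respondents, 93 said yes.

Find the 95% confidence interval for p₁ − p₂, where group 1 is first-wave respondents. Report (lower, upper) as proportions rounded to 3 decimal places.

Sample proportions: 551/845 = 0.6521, 93/428 = 0.2173.
Each SE is √(p̂(1−p̂)/n): √(0.6521·0.3479/845) = 0.01639 and √(0.2173·0.7827/428) = 0.01993.
SE(p̂₁ − p̂₂) = √(SE₁² + SE₂²) = √(0.0002686321 + 0.0003972049) = 0.02580, since the two samples are independent.
At 95% confidence z* = 1.960; margin = 1.960 × 0.02580 = 0.05057.
The difference is 0.6521 − 0.2173 = 0.4348, so the interval is 0.4348 ± 0.05057 = (0.384, 0.485).

(0.384, 0.485)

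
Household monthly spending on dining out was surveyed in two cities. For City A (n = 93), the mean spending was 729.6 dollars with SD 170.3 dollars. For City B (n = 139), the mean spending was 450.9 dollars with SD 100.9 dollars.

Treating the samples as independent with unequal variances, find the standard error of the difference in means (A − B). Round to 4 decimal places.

19.6238

Per-group SEs: s₁/√n₁ = 170.3/√93 = 17.6593, s₂/√n₂ = 100.9/√139 = 8.5582.
Unpooled SE of the difference: √(311.85087649 + 73.24278724) = 19.6238.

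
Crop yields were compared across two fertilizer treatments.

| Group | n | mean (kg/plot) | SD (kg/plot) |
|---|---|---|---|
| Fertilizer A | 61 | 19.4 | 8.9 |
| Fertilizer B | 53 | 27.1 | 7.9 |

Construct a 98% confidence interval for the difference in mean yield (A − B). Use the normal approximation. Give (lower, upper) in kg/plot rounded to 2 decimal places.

(-11.36, -4.04)

Standard errors of each mean: 8.9/√61 = 1.1395 and 7.9/√53 = 1.0851.
SE(x̄₁ − x̄₂) = √(1.1395² + 1.0851²) = 1.5735 for independent samples with unequal variances.
With z* = 2.326, the margin is 2.326 × 1.5735 = 3.6600.
x̄₁ − x̄₂ = 19.4 − 27.1 = -7.7000; the interval is -7.7000 ± 3.6600 = (-11.36, -4.04).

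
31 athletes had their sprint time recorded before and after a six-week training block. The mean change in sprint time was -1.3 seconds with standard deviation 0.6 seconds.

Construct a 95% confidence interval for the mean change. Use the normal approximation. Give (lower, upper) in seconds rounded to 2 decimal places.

Paired design: SE = s_d/√n = 0.6/√31 = 0.1078.
z* = 1.960; margin of error = 1.960 × 0.1078 = 0.2113.
-1.3 ± 0.2113 → (-1.51, -1.09).

(-1.51, -1.09)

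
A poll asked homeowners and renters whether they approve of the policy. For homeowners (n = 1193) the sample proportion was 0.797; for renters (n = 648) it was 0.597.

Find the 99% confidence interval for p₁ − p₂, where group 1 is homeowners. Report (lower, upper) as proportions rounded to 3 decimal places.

The two standard errors are √(0.7970×0.2030/1193) = 0.01165 and √(0.5970×0.4030/648) = 0.01927.
Because the samples are independent, SE_diff = √(0.01165² + 0.01927²) = 0.02252.
Using z* = 2.576 for 99%, ME = 2.576 × 0.02252 = 0.05801.
p̂₁ − p̂₂ = 0.2000; interval 0.2000 ± 0.05801 gives (0.142, 0.258).

(0.142, 0.258)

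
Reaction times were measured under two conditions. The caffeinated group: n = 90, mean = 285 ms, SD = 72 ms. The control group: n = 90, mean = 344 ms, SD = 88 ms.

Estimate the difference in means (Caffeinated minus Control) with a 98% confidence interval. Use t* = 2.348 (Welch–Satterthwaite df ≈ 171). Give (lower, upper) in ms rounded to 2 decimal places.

(-87.14, -30.86)

Per-group SEs: s₁/√n₁ = 72/√90 = 7.5895, s₂/√n₂ = 88/√90 = 9.2760.
Unpooled SE of the difference: √(57.60051025 + 86.044176) = 11.9852.
Margin of error = t* · SE = 2.348 × 11.9852 = 28.1412.
x̄₁ − x̄₂ = 285 − 344 = -59.0000.
CI: -59.0000 ± 28.1412 = (-87.14, -30.86).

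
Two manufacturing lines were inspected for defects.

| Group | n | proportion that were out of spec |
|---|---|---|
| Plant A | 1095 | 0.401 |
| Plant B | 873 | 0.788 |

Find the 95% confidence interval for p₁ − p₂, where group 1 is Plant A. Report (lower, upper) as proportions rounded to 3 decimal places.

Each SE is √(p̂(1−p̂)/n): √(0.4010·0.5990/1095) = 0.01481 and √(0.7880·0.2120/873) = 0.01383.
SE(p̂₁ − p̂₂) = √(SE₁² + SE₂²) = √(0.0002193361 + 0.0001912689) = 0.02026, since the two samples are independent.
At 95% confidence z* = 1.960; margin = 1.960 × 0.02026 = 0.03971.
The difference is 0.4010 − 0.7880 = -0.3870, so the interval is -0.3870 ± 0.03971 = (-0.427, -0.347).

(-0.427, -0.347)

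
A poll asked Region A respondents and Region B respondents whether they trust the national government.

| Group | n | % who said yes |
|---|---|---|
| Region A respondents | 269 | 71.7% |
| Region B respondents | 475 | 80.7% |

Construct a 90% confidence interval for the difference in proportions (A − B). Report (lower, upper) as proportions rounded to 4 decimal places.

The two standard errors are √(0.7170×0.2830/269) = 0.02746 and √(0.8070×0.1930/475) = 0.01811.
Because the samples are independent, SE_diff = √(0.02746² + 0.01811²) = 0.03289.
Using z* = 1.645 for 90%, ME = 1.645 × 0.03289 = 0.05410.
p̂₁ − p̂₂ = -0.0900; interval -0.0900 ± 0.05410 gives (-0.1441, -0.0359).

(-0.1441, -0.0359)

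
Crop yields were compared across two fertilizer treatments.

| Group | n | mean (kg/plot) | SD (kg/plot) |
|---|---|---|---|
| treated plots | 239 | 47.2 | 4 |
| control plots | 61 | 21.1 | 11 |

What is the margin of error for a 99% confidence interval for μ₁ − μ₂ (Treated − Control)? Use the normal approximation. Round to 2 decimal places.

3.69

Per-group SEs: s₁/√n₁ = 4/√239 = 0.2587, s₂/√n₂ = 11/√61 = 1.4084.
Unpooled SE of the difference: √(0.06692569 + 1.98359056) = 1.4320.
Margin of error = z* · SE = 2.576 × 1.4320 = 3.6888.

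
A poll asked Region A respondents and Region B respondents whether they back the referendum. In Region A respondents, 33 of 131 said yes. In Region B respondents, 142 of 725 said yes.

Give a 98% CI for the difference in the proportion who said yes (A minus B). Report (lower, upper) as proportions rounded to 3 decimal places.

(-0.039, 0.151)

Sample proportions: 33/131 = 0.2519, 142/725 = 0.1959.
Each SE is √(p̂(1−p̂)/n): √(0.2519·0.7481/131) = 0.03793 and √(0.1959·0.8041/725) = 0.01474.
SE(p̂₁ − p̂₂) = √(SE₁² + SE₂²) = √(0.0014386849 + 0.0002172676) = 0.04069, since the two samples are independent.
At 98% confidence z* = 2.326; margin = 2.326 × 0.04069 = 0.09464.
The difference is 0.2519 − 0.1959 = 0.0560, so the interval is 0.0560 ± 0.09464 = (-0.039, 0.151).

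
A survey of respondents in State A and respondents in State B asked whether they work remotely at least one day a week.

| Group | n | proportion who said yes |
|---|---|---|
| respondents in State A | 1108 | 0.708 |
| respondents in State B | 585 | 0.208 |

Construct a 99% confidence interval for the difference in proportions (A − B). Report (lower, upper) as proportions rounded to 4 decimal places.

SE₁ = √(p̂₁(1−p̂₁)/n₁) = √(0.7080·0.2920/1108) = 0.01366; SE₂ = √(0.2080·0.7920/585) = 0.01678.
Independent samples: SE of the difference = √(SE₁² + SE₂²) = √(0.0001865956 + 0.0002815684) = 0.02164.
z* for 99% confidence is 2.576, so the margin of error is 2.576 × 0.02164 = 0.05574.
Point estimate p̂₁ − p̂₂ = 0.7080 − 0.2080 = 0.5000.
0.5000 ± 0.05574 → (0.4443, 0.5557).

(0.4443, 0.5557)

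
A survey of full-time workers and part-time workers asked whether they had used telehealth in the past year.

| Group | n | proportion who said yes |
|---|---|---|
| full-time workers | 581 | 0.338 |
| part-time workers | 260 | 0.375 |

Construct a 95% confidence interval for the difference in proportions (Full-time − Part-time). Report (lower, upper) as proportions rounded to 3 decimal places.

Each SE is √(p̂(1−p̂)/n): √(0.3380·0.6620/581) = 0.01962 and √(0.3750·0.6250/260) = 0.03002.
SE(p̂₁ − p̂₂) = √(SE₁² + SE₂²) = √(0.0003849444 + 0.0009012004) = 0.03586, since the two samples are independent.
At 95% confidence z* = 1.960; margin = 1.960 × 0.03586 = 0.07029.
The difference is 0.3380 − 0.3750 = -0.0370, so the interval is -0.0370 ± 0.07029 = (-0.107, 0.033).

(-0.107, 0.033)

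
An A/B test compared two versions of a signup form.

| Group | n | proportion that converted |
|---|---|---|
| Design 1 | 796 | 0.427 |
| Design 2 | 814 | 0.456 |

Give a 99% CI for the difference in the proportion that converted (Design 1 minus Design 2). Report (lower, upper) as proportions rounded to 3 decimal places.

The two standard errors are √(0.4270×0.5730/796) = 0.01753 and √(0.4560×0.5440/814) = 0.01746.
Because the samples are independent, SE_diff = √(0.01753² + 0.01746²) = 0.02474.
Using z* = 2.576 for 99%, ME = 2.576 × 0.02474 = 0.06373.
p̂₁ − p̂₂ = -0.0290; interval -0.0290 ± 0.06373 gives (-0.093, 0.035).

(-0.093, 0.035)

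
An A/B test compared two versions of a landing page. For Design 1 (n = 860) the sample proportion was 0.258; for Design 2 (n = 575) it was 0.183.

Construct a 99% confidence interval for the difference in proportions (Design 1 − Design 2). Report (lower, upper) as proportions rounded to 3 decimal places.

(0.018, 0.132)

Each SE is √(p̂(1−p̂)/n): √(0.2580·0.7420/860) = 0.01492 and √(0.1830·0.8170/575) = 0.01613.
SE(p̂₁ − p̂₂) = √(SE₁² + SE₂²) = √(0.0002226064 + 0.0002601769) = 0.02197, since the two samples are independent.
At 99% confidence z* = 2.576; margin = 2.576 × 0.02197 = 0.05659.
The difference is 0.2580 − 0.1830 = 0.0750, so the interval is 0.0750 ± 0.05659 = (0.018, 0.132).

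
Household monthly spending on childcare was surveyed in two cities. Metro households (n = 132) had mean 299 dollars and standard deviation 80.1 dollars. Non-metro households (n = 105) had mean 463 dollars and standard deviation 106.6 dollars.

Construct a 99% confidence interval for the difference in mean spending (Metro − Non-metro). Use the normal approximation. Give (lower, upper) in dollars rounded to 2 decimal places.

(-196.26, -131.74)

SE₁ = s₁/√n₁ = 80.1/√132 = 6.9718; SE₂ = 106.6/√105 = 10.4031.
Independent samples, unequal variances: SE_diff = √(SE₁² + SE₂²) = √(48.60599524 + 108.22448961) = 12.5232.
z* = 2.576, so margin of error = 2.576 × 12.5232 = 32.2598.
Difference in means = 299 − 463 = -164.0000.
-164.0000 ± 32.2598 → (-196.26, -131.74).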